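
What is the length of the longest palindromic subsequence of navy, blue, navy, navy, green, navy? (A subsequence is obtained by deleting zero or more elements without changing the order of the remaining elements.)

One longest palindromic subsequence is navy navy navy navy (positions 1,3,4,6); it reads the same forward and backward, and the interval DP gives dp[1][6] = 4.

4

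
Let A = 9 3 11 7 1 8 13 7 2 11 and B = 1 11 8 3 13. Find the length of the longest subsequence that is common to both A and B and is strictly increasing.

A longest common strictly increasing subsequence is 1, 8, 13 (length 3); it appears in order in both A and B, and no longer such subsequence exists.

3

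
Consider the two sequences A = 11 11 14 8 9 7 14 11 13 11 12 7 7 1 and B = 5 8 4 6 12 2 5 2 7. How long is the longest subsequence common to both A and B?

Backtracking the LCS table gives one alignment: 8 (A4,B2) → 12 (A11,B5) → 7 (A13,B9).
So the longest common subsequence has length 3.

3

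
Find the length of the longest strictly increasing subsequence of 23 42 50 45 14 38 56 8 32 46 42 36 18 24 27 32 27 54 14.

Scanning left to right, the best length ending at each element is: 23→1, 42→2, 50→3, 45→3, 14→1, 38→2, 56→4, 8→1, 32→2, 46→4, 42→3, 36→3, 18→2, 24→3, 27→4, 32→5, 27→4, 54→6, 14→2.
So the longest increasing subsequence has length 6, e.g. 14, 18, 24, 27, 32, 54.

6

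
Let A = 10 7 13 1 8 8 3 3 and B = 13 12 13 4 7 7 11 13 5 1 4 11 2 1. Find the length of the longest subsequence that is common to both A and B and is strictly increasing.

For each value that appears in both, track the longest common increasing run ending there.
The best achievable length is 2; one witness is 7, 13 (A-positions 2,3, B-positions 5,8).

2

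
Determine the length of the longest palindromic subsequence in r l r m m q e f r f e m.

7

One longest palindromic subsequence is mefrfem (positions 4,7,8,9,10,11,12); it reads the same forward and backward, and the interval DP gives dp[1][12] = 7.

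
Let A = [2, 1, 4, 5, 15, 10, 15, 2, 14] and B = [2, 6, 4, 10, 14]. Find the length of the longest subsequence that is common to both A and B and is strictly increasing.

A longest common strictly increasing subsequence is 2, 4, 10, 14 (length 4); it appears in order in both A and B, and no longer such subsequence exists.

4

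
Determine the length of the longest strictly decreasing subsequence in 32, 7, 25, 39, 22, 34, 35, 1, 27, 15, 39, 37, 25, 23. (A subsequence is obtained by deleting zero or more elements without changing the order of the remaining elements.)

5

Let dp[i] be the longest decreasing subsequence ending at position i. Then dp = [1, 2, 2, 1, 3, 2, 2, 4, 3, 4, 1, 2, 4, 5].
The maximum is 5; one witness is 39, 34, 27, 25, 23 at positions 4,6,9,13,14.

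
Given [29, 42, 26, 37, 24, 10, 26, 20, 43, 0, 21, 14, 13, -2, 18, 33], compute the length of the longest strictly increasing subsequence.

4

One longest increasing subsequence is 10, 20, 21, 33 (positions 6,8,11,16), of length 4; no longer one exists.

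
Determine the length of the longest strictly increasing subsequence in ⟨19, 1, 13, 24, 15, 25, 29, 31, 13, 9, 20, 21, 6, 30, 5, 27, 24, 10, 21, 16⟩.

6

One longest increasing subsequence is 1, 13, 24, 25, 29, 31 (positions 2,3,4,6,7,8), of length 6; no longer one exists.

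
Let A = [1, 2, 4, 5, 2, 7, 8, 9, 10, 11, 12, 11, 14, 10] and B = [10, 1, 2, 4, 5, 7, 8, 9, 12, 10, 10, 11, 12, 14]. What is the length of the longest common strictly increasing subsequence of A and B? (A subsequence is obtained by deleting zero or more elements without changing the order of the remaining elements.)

11

For each value that appears in both, track the longest common increasing run ending there.
The best achievable length is 11; one witness is 1, 2, 4, 5, 7, 8, 9, 10, 11, 12, 14 (A-positions 1,2,3,4,6,7,8,9,10,11,13, B-positions 2,3,4,5,6,7,8,10,12,13,14).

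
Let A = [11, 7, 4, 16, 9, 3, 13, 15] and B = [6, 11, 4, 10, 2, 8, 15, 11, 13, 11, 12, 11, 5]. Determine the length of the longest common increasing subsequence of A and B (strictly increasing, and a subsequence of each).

For each value that appears in both, track the longest common increasing run ending there.
The best achievable length is 2; one witness is 11, 15 (A-positions 1,8, B-positions 2,7).

2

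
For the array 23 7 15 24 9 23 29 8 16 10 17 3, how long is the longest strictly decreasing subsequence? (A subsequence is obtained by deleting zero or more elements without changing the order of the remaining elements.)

Scanning left to right, the best length ending at each element is: 23→1, 7→2, 15→2, 24→1, 9→3, 23→2, 29→1, 8→4, 16→3, 10→4, 17→3, 3→5.
So the longest decreasing subsequence has length 5, e.g. 23, 15, 9, 8, 3.

5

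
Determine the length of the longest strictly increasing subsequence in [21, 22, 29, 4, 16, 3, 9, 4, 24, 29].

Scanning left to right, the best length ending at each element is: 21→1, 22→2, 29→3, 4→1, 16→2, 3→1, 9→2, 4→2, 24→3, 29→4.
So the longest increasing subsequence has length 4, e.g. 21, 22, 24, 29.

4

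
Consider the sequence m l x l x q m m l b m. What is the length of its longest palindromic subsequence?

7

Using dp[i][j] = 2 + dp[i+1][j−1] if the ends match, else max(dp[i+1][j], dp[i][j−1]):
dp[1][11] = 7. A witness is mlxlxlm at positions 1,2,3,4,5,9,11.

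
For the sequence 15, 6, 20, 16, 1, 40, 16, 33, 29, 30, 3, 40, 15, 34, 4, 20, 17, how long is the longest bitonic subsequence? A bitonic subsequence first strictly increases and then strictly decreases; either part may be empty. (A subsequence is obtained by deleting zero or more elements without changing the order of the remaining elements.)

One longest bitonic subsequence is 15, 20, 29, 30, 40, 34, 20, 17 (positions 1,3,9,10,12,14,16,17): it rises to 40 then falls. Length 8 is optimal.

8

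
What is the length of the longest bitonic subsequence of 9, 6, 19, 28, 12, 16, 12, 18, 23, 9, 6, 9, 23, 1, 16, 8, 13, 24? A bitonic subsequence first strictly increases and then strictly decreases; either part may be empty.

Let inc[i] be the LIS ending at i and dec[i] the longest strictly decreasing subsequence starting at i. inc = [1, 1, 2, 3, 2, 3, 2, 4, 5, 2, 1, 2, 5, 1, 3, 2, 3, 6], dec = [3, 2, 6, 6, 4, 5, 4, 4, 4, 3, 2, 2, 3, 1, 2, 1, 1, 1].
max_i inc[i]+dec[i]−1 = 8, with one witness 9, 19, 28, 16, 12, 9, 6, 1.

8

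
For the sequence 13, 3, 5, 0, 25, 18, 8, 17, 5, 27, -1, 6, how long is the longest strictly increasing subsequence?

5

Let dp[i] be the longest increasing subsequence ending at position i. Then dp = [1, 1, 2, 1, 3, 3, 3, 4, 2, 5, 1, 3].
The maximum is 5; one witness is 3, 5, 8, 17, 27 at positions 2,3,7,8,10.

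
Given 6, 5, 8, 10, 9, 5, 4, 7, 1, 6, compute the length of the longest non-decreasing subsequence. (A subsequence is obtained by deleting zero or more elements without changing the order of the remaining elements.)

3

One longest non-decreasing subsequence is 6, 8, 10 (positions 1,3,4), of length 3; no longer one exists.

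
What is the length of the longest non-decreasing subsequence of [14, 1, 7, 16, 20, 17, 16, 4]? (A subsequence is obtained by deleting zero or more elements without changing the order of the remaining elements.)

4

One longest non-decreasing subsequence is 1, 7, 16, 20 (positions 2,3,4,5), of length 4; no longer one exists.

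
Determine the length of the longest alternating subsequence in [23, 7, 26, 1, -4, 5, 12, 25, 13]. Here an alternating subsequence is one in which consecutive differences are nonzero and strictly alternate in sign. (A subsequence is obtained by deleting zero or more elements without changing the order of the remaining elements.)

A longest alternating subsequence is 23, 7, 26, 1, 25, 13 (positions 1,2,3,4,8,9); its 5 consecutive differences strictly alternate in sign, and length 6 is optimal.

6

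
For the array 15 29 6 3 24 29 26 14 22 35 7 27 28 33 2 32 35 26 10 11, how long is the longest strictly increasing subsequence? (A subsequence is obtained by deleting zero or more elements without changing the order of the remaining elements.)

Scanning left to right, the best length ending at each element is: 15→1, 29→2, 6→1, 3→1, 24→2, 29→3, 26→3, 14→2, 22→3, 35→4, 7→2, 27→4, 28→5, 33→6, 2→1, 32→6, 35→7, 26→4, 10→3, 11→4.
So the longest increasing subsequence has length 7, e.g. 15, 24, 26, 27, 28, 33, 35.

7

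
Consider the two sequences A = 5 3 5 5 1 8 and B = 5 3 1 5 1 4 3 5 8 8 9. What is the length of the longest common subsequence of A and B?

5

A longest common subsequence is 5, 3, 5, 5, 8 (length 5); the LCS DP confirms no longer common subsequence exists.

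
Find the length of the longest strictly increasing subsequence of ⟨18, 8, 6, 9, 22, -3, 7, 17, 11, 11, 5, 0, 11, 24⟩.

Scanning left to right, the best length ending at each element is: 18→1, 8→1, 6→1, 9→2, 22→3, -3→1, 7→2, 17→3, 11→3, 11→3, 5→2, 0→2, 11→3, 24→4.
So the longest increasing subsequence has length 4, e.g. 8, 9, 22, 24.

4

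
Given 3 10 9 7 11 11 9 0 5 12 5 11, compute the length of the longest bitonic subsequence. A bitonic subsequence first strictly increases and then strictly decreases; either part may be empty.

One longest bitonic subsequence is 3, 10, 9, 7, 5 (positions 1,2,3,4,11): it rises to 10 then falls. Length 5 is optimal.

5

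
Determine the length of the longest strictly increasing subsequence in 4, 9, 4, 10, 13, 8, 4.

One longest increasing subsequence is 4, 9, 10, 13 (positions 1,2,4,5), of length 4; no longer one exists.

4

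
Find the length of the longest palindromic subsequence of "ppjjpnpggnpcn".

Using dp[i][j] = 2 + dp[i+1][j−1] if the ends match, else max(dp[i+1][j], dp[i][j−1]):
dp[1][13] = 6. A witness is npggpn at positions 6,7,8,9,11,13.

6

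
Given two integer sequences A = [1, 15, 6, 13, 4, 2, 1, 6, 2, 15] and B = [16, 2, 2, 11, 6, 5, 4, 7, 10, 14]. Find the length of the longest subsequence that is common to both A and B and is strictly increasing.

2

For each value that appears in both, track the longest common increasing run ending there.
The best achievable length is 2; one witness is 2, 6 (A-positions 6,8, B-positions 2,5).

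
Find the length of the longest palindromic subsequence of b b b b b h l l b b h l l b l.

One longest palindromic subsequence is bllbbllb (positions 5,7,8,9,10,12,13,14); it reads the same forward and backward, and the interval DP gives dp[1][15] = 8.

8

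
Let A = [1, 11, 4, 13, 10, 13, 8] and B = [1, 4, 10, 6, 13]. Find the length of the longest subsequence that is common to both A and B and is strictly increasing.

A longest common strictly increasing subsequence is 1, 4, 10, 13 (length 4); it appears in order in both A and B, and no longer such subsequence exists.

4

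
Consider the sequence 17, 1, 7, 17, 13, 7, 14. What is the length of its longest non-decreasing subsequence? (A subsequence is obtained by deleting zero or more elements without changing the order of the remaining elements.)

One longest non-decreasing subsequence is 1, 7, 13, 14 (positions 2,3,5,7), of length 4; no longer one exists.

4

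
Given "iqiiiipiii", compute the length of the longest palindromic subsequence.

Using dp[i][j] = 2 + dp[i+1][j−1] if the ends match, else max(dp[i+1][j], dp[i][j−1]):
dp[1][10] = 8. A witness is iiiiiiii at positions 1,3,4,5,6,8,9,10.

8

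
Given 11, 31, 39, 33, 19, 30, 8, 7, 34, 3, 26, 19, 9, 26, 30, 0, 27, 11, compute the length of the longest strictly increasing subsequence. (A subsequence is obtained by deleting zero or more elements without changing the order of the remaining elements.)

Let dp[i] be the longest increasing subsequence ending at position i. Then dp = [1, 2, 3, 3, 2, 3, 1, 1, 4, 1, 3, 2, 2, 3, 4, 1, 4, 3].
The maximum is 4; one witness is 11, 31, 33, 34 at positions 1,2,4,9.

4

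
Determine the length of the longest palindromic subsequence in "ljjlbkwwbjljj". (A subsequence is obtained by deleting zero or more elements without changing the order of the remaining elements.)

Using dp[i][j] = 2 + dp[i+1][j−1] if the ends match, else max(dp[i+1][j], dp[i][j−1]):
dp[1][13] = 10. A witness is jjlbwwbljj at positions 2,3,4,5,7,8,9,11,12,13.

10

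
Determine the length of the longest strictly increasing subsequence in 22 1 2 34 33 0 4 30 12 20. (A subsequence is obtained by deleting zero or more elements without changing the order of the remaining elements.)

Scanning left to right, the best length ending at each element is: 22→1, 1→1, 2→2, 34→3, 33→3, 0→1, 4→3, 30→4, 12→4, 20→5.
So the longest increasing subsequence has length 5, e.g. 1, 2, 4, 12, 20.

5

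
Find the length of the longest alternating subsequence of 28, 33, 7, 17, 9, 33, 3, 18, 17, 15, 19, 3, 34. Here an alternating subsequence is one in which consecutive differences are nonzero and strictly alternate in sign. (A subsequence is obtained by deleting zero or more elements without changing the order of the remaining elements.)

Track the best alternating length ending on an up-step vs a down-step at each position: up/down = 1/1, 2/1, 1/3, 4/3, 4/5, 6/1, 1/7, 8/7, 8/9, 8/9, 10/7, 1/11, 12/1.
The maximum over both is 12; one such subsequence is 28, 33, 7, 17, 9, 33, 3, 18, 17, 19, 3, 34.

12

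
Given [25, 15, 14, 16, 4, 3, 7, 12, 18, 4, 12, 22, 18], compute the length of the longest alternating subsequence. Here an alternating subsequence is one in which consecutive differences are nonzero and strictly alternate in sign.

A longest alternating subsequence is 25, 15, 16, 4, 7, 4, 22, 18 (positions 1,2,4,5,7,10,12,13); its 7 consecutive differences strictly alternate in sign, and length 8 is optimal.

8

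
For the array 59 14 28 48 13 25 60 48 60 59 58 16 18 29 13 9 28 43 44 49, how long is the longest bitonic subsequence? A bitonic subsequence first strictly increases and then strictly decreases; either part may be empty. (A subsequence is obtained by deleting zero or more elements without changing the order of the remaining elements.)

9

Let inc[i] be the LIS ending at i and dec[i] the longest strictly decreasing subsequence starting at i. inc = [1, 1, 2, 3, 1, 2, 4, 3, 4, 4, 4, 2, 3, 4, 1, 1, 4, 5, 6, 7], dec = [6, 3, 5, 5, 2, 4, 6, 4, 6, 5, 4, 3, 3, 3, 2, 1, 1, 1, 1, 1].
max_i inc[i]+dec[i]−1 = 9, with one witness 14, 28, 48, 60, 59, 58, 29, 13, 9.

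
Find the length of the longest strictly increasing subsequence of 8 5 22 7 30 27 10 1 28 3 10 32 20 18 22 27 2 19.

6

Let dp[i] be the longest increasing subsequence ending at position i. Then dp = [1, 1, 2, 2, 3, 3, 3, 1, 4, 2, 3, 5, 4, 4, 5, 6, 2, 5].
The maximum is 6; one witness is 5, 7, 10, 20, 22, 27 at positions 2,4,7,13,15,16.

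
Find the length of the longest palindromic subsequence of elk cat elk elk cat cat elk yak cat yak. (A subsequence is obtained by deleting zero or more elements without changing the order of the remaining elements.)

6

Using dp[i][j] = 2 + dp[i+1][j−1] if the ends match, else max(dp[i+1][j], dp[i][j−1]):
dp[1][10] = 6. A witness is cat elk cat cat elk cat at positions 2,4,5,6,7,9.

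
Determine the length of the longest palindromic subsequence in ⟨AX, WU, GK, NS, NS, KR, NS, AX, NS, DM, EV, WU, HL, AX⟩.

Using dp[i][j] = 2 + dp[i+1][j−1] if the ends match, else max(dp[i+1][j], dp[i][j−1]):
dp[1][14] = 9. A witness is AX WU NS NS KR NS NS WU AX at positions 1,2,4,5,6,7,9,12,14.

9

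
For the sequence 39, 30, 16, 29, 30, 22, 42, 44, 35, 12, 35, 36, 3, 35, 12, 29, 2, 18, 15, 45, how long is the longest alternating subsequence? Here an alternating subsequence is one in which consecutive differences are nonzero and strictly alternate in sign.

15

Track the best alternating length ending on an up-step vs a down-step at each position: up/down = 1/1, 1/2, 1/2, 3/2, 3/2, 3/4, 5/1, 5/1, 5/6, 1/6, 7/6, 7/6, 1/8, 9/8, 9/10, 11/10, 1/12, 13/12, 13/14, 15/1.
The maximum over both is 15; one such subsequence is 39, 16, 29, 22, 42, 12, 35, 3, 35, 12, 29, 2, 18, 15, 45.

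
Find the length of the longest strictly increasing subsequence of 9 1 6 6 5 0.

2

Let dp[i] be the longest increasing subsequence ending at position i. Then dp = [1, 1, 2, 2, 2, 1].
The maximum is 2; one witness is 1, 6 at positions 2,3.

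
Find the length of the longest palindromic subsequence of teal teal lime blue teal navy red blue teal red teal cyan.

Using dp[i][j] = 2 + dp[i+1][j−1] if the ends match, else max(dp[i+1][j], dp[i][j−1]):
dp[1][12] = 7. A witness is teal teal blue red blue teal teal at positions 1,2,4,7,8,9,11.

7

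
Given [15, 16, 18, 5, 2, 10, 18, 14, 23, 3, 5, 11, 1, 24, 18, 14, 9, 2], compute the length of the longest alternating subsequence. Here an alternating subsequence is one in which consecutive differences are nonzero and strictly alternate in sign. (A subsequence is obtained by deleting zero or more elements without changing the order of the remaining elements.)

11

Track the best alternating length ending on an up-step vs a down-step at each position: up/down = 1/1, 2/1, 2/1, 1/3, 1/3, 4/3, 4/1, 4/5, 6/1, 4/7, 8/7, 8/7, 1/9, 10/1, 10/11, 10/11, 10/11, 10/11.
The maximum over both is 11; one such subsequence is 15, 16, 5, 18, 14, 23, 3, 5, 1, 24, 18.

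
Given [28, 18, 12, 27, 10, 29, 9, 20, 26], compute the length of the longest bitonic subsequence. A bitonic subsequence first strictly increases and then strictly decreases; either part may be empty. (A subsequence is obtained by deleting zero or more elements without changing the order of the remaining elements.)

Let inc[i] be the LIS ending at i and dec[i] the longest strictly decreasing subsequence starting at i. inc = [1, 1, 1, 2, 1, 3, 1, 2, 3], dec = [5, 4, 3, 3, 2, 2, 1, 1, 1].
max_i inc[i]+dec[i]−1 = 5, with one witness 28, 18, 12, 10, 9.

5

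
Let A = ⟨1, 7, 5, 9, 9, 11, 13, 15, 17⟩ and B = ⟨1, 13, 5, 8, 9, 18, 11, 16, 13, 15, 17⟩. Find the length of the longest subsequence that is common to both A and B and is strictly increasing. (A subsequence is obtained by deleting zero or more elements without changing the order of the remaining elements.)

7

A longest common strictly increasing subsequence is 1, 5, 9, 11, 13, 15, 17 (length 7); it appears in order in both A and B, and no longer such subsequence exists.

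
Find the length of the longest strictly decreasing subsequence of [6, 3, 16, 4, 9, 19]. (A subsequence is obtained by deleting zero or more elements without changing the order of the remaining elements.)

2

Let dp[i] be the longest decreasing subsequence ending at position i. Then dp = [1, 2, 1, 2, 2, 1].
The maximum is 2; one witness is 6, 3 at positions 1,2.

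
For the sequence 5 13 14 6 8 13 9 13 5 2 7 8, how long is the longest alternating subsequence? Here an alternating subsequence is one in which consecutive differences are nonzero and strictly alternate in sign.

8

Track the best alternating length ending on an up-step vs a down-step at each position: up/down = 1/1, 2/1, 2/1, 2/3, 4/3, 4/3, 4/5, 6/3, 1/7, 1/7, 8/7, 8/7.
The maximum over both is 8; one such subsequence is 5, 13, 6, 13, 9, 13, 5, 7.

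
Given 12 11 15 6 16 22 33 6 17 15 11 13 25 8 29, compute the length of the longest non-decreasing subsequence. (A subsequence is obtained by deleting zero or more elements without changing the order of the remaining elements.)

Let dp[i] be the longest non-decreasing subsequence ending at position i. Then dp = [1, 1, 2, 1, 3, 4, 5, 2, 4, 3, 3, 4, 5, 3, 6].
The maximum is 6; one witness is 12, 15, 16, 22, 25, 29 at positions 1,3,5,6,13,15.

6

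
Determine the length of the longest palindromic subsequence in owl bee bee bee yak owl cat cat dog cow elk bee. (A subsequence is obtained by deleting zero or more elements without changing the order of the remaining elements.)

Using dp[i][j] = 2 + dp[i+1][j−1] if the ends match, else max(dp[i+1][j], dp[i][j−1]):
dp[1][12] = 5. A witness is owl bee bee bee owl at positions 1,2,3,4,6.

5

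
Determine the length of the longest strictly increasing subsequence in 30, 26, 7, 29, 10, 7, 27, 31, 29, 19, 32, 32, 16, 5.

Scanning left to right, the best length ending at each element is: 30→1, 26→1, 7→1, 29→2, 10→2, 7→1, 27→3, 31→4, 29→4, 19→3, 32→5, 32→5, 16→3, 5→1.
So the longest increasing subsequence has length 5, e.g. 7, 10, 27, 31, 32.

5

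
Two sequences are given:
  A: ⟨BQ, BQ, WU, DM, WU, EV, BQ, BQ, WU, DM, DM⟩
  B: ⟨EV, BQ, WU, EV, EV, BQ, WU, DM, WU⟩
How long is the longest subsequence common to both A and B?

6

Backtracking the LCS table gives one alignment: BQ (A2,B2) → WU (A3,B3) → EV (A6,B5) → BQ (A8,B6) → WU (A9,B7) → DM (A10,B8).
So the longest common subsequence has length 6.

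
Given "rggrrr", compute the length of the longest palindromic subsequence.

4

Using dp[i][j] = 2 + dp[i+1][j−1] if the ends match, else max(dp[i+1][j], dp[i][j−1]):
dp[1][6] = 4. A witness is rrrr at positions 1,4,5,6.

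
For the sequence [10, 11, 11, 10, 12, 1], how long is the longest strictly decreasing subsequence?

Scanning left to right, the best length ending at each element is: 10→1, 11→1, 11→1, 10→2, 12→1, 1→3.
So the longest decreasing subsequence has length 3, e.g. 11, 10, 1.

3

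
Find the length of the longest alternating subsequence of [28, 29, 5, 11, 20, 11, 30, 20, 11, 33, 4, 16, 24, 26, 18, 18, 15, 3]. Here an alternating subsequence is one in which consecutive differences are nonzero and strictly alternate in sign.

11

A longest alternating subsequence is 28, 29, 5, 20, 11, 30, 20, 33, 4, 24, 18 (positions 1,2,3,5,6,7,8,10,11,13,15); its 10 consecutive differences strictly alternate in sign, and length 11 is optimal.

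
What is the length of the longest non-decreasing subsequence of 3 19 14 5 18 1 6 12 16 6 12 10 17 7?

6

Scanning left to right, the best length ending at each element is: 3→1, 19→2, 14→2, 5→2, 18→3, 1→1, 6→3, 12→4, 16→5, 6→4, 12→5, 10→5, 17→6, 7→5.
So the longest non-decreasing subsequence has length 6, e.g. 3, 5, 6, 12, 16, 17.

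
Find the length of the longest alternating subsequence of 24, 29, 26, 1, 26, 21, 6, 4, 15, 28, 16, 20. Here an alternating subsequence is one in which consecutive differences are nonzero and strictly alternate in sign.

A longest alternating subsequence is 24, 29, 1, 26, 21, 28, 16, 20 (positions 1,2,4,5,6,10,11,12); its 7 consecutive differences strictly alternate in sign, and length 8 is optimal.

8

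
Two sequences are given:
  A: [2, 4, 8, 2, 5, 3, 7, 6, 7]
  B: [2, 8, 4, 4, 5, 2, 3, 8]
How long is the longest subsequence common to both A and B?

4

Backtracking the LCS table gives one alignment: 2 (A1,B1) → 4 (A2,B4) → 2 (A4,B6) → 3 (A6,B7).
So the longest common subsequence has length 4.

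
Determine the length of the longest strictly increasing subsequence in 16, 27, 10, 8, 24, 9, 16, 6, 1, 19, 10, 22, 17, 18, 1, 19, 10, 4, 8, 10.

6

Let dp[i] be the longest increasing subsequence ending at position i. Then dp = [1, 2, 1, 1, 2, 2, 3, 1, 1, 4, 3, 5, 4, 5, 1, 6, 3, 2, 3, 4].
The maximum is 6; one witness is 8, 9, 16, 17, 18, 19 at positions 4,6,7,13,14,16.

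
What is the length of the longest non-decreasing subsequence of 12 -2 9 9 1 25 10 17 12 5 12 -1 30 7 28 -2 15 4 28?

Scanning left to right, the best length ending at each element is: 12→1, -2→1, 9→2, 9→3, 1→2, 25→4, 10→4, 17→5, 12→5, 5→3, 12→6, -1→2, 30→7, 7→4, 28→7, -2→2, 15→7, 4→3, 28→8.
So the longest non-decreasing subsequence has length 8, e.g. -2, 9, 9, 10, 12, 12, 28, 28.

8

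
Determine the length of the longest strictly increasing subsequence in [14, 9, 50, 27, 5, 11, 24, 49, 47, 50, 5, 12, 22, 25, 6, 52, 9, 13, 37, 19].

6

Let dp[i] be the longest increasing subsequence ending at position i. Then dp = [1, 1, 2, 2, 1, 2, 3, 4, 4, 5, 1, 3, 4, 5, 2, 6, 3, 4, 6, 5].
The maximum is 6; one witness is 9, 11, 24, 49, 50, 52 at positions 2,6,7,8,10,16.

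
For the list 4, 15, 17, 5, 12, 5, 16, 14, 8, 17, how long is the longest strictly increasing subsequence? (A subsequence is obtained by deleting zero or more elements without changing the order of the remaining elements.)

5

Scanning left to right, the best length ending at each element is: 4→1, 15→2, 17→3, 5→2, 12→3, 5→2, 16→4, 14→4, 8→3, 17→5.
So the longest increasing subsequence has length 5, e.g. 4, 5, 12, 16, 17.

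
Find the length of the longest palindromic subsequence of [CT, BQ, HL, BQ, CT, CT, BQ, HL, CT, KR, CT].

8

One longest palindromic subsequence is CT HL BQ CT CT BQ HL CT (positions 1,3,4,5,6,7,8,11); it reads the same forward and backward, and the interval DP gives dp[1][11] = 8.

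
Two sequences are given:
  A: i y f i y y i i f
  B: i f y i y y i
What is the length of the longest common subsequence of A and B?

A longest common subsequence is iyiyyi (length 6); the LCS DP confirms no longer common subsequence exists.

6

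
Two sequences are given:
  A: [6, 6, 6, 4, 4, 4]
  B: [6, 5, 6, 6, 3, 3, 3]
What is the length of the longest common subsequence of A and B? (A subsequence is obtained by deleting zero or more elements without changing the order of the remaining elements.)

3

A longest common subsequence is 6, 6, 6 (length 3); the LCS DP confirms no longer common subsequence exists.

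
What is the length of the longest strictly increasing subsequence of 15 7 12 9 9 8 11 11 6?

Scanning left to right, the best length ending at each element is: 15→1, 7→1, 12→2, 9→2, 9→2, 8→2, 11→3, 11→3, 6→1.
So the longest increasing subsequence has length 3, e.g. 7, 9, 11.

3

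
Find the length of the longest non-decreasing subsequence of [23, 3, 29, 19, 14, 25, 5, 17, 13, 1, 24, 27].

5

Let dp[i] be the longest non-decreasing subsequence ending at position i. Then dp = [1, 1, 2, 2, 2, 3, 2, 3, 3, 1, 4, 5].
The maximum is 5; one witness is 3, 14, 17, 24, 27 at positions 2,5,8,11,12.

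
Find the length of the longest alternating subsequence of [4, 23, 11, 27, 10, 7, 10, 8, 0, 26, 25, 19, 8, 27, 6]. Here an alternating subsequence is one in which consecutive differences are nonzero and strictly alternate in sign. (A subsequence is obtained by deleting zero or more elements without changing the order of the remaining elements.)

Track the best alternating length ending on an up-step vs a down-step at each position: up/down = 1/1, 2/1, 2/3, 4/1, 2/5, 2/5, 6/5, 6/7, 1/7, 8/5, 8/9, 8/9, 8/9, 10/1, 8/11.
The maximum over both is 11; one such subsequence is 4, 23, 11, 27, 7, 10, 8, 26, 25, 27, 6.

11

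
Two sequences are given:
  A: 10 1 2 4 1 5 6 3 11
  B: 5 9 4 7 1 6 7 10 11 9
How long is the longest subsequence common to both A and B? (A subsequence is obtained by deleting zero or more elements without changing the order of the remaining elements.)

Backtracking the LCS table gives one alignment: 4 (A4,B3) → 1 (A5,B5) → 6 (A7,B6) → 11 (A9,B9).
So the longest common subsequence has length 4.

4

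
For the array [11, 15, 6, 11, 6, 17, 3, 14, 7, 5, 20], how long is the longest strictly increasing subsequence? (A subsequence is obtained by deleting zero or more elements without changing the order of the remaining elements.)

One longest increasing subsequence is 11, 15, 17, 20 (positions 1,2,6,11), of length 4; no longer one exists.

4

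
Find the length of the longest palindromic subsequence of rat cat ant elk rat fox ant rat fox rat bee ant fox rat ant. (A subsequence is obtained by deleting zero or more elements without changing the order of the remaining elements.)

11

One longest palindromic subsequence is ant rat fox ant rat fox rat ant fox rat ant (positions 3,5,6,7,8,9,10,12,13,14,15); it reads the same forward and backward, and the interval DP gives dp[1][15] = 11.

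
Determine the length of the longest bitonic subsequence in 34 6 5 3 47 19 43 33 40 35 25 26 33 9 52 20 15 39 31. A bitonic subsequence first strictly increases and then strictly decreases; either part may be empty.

8

Let inc[i] be the LIS ending at i and dec[i] the longest strictly decreasing subsequence starting at i. inc = [1, 1, 1, 1, 2, 2, 3, 3, 4, 4, 3, 4, 5, 2, 6, 3, 3, 6, 5], dec = [5, 3, 2, 1, 7, 2, 6, 4, 5, 4, 3, 3, 3, 1, 3, 2, 1, 2, 1].
max_i inc[i]+dec[i]−1 = 8, with one witness 34, 47, 43, 40, 35, 33, 20, 15.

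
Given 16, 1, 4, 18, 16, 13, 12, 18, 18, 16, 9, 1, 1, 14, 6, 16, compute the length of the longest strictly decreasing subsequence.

One longest decreasing subsequence is 18, 16, 13, 12, 9, 1 (positions 4,5,6,7,11,12), of length 6; no longer one exists.

6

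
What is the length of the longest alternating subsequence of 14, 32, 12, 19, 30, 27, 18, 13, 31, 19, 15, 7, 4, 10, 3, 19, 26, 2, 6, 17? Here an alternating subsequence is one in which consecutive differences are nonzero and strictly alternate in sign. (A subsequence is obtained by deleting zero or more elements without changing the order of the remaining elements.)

12

A longest alternating subsequence is 14, 32, 12, 30, 27, 31, 7, 10, 3, 19, 2, 6 (positions 1,2,3,5,6,9,12,14,15,16,18,19); its 11 consecutive differences strictly alternate in sign, and length 12 is optimal.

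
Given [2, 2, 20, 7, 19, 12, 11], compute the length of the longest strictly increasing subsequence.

3

Scanning left to right, the best length ending at each element is: 2→1, 2→1, 20→2, 7→2, 19→3, 12→3, 11→3.
So the longest increasing subsequence has length 3, e.g. 2, 7, 19.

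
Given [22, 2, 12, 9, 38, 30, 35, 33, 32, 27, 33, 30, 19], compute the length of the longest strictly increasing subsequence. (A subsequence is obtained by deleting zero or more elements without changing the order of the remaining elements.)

5

One longest increasing subsequence is 2, 12, 30, 32, 33 (positions 2,3,6,9,11), of length 5; no longer one exists.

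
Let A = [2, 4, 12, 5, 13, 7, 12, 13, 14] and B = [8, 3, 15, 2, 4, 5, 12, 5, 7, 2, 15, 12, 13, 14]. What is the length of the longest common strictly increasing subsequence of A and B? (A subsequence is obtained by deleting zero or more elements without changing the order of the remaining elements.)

For each value that appears in both, track the longest common increasing run ending there.
The best achievable length is 7; one witness is 2, 4, 5, 7, 12, 13, 14 (A-positions 1,2,4,6,7,8,9, B-positions 4,5,6,9,12,13,14).

7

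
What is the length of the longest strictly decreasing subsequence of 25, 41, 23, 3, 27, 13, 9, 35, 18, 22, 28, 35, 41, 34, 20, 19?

5

Let dp[i] be the longest decreasing subsequence ending at position i. Then dp = [1, 1, 2, 3, 2, 3, 4, 2, 3, 3, 3, 2, 1, 3, 4, 5].
The maximum is 5; one witness is 25, 23, 22, 20, 19 at positions 1,3,10,15,16.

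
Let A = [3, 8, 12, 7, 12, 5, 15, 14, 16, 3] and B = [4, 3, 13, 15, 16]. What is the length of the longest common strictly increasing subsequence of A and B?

3

A longest common strictly increasing subsequence is 3, 15, 16 (length 3); it appears in order in both A and B, and no longer such subsequence exists.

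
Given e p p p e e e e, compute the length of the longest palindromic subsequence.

Using dp[i][j] = 2 + dp[i+1][j−1] if the ends match, else max(dp[i+1][j], dp[i][j−1]):
dp[1][8] = 5. A witness is eeeee at positions 1,5,6,7,8.

5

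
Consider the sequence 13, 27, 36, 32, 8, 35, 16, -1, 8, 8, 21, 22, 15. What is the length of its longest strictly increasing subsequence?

4

Scanning left to right, the best length ending at each element is: 13→1, 27→2, 36→3, 32→3, 8→1, 35→4, 16→2, -1→1, 8→2, 8→2, 21→3, 22→4, 15→3.
So the longest increasing subsequence has length 4, e.g. 13, 27, 32, 35.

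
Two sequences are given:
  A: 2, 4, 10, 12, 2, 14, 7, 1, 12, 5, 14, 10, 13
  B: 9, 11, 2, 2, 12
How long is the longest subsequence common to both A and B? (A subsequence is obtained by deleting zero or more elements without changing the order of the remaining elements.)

A longest common subsequence is 2, 2, 12 (length 3); the LCS DP confirms no longer common subsequence exists.

3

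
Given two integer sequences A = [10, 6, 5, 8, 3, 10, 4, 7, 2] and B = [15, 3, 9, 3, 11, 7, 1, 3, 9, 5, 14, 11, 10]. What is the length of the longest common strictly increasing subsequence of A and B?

2

A longest common strictly increasing subsequence is 3, 7 (length 2); it appears in order in both A and B, and no longer such subsequence exists.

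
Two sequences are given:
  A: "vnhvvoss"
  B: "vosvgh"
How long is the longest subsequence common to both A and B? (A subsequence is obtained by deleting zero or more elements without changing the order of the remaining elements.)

A longest common subsequence is vos (length 3); the LCS DP confirms no longer common subsequence exists.

3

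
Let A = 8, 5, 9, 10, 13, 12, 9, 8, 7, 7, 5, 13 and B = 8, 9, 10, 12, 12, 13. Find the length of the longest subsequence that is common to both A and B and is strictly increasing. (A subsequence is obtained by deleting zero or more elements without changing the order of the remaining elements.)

5

A longest common strictly increasing subsequence is 8, 9, 10, 12, 13 (length 5); it appears in order in both A and B, and no longer such subsequence exists.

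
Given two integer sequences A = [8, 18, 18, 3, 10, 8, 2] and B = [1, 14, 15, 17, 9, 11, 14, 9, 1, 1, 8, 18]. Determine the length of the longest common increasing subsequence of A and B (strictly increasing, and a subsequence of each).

For each value that appears in both, track the longest common increasing run ending there.
The best achievable length is 2; one witness is 8, 18 (A-positions 1,2, B-positions 11,12).

2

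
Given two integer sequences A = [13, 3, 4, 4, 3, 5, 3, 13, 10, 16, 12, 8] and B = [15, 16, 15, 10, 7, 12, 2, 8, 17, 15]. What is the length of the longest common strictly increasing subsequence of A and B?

For each value that appears in both, track the longest common increasing run ending there.
The best achievable length is 2; one witness is 10, 12 (A-positions 9,11, B-positions 4,6).

2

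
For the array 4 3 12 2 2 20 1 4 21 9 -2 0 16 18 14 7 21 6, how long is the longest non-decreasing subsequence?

One longest non-decreasing subsequence is 2, 2, 4, 9, 16, 18, 21 (positions 4,5,8,10,13,14,17), of length 7; no longer one exists.

7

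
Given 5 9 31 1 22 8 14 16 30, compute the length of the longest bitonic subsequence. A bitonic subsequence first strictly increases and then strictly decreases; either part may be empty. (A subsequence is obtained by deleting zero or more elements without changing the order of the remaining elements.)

One longest bitonic subsequence is 5, 9, 31, 22, 16 (positions 1,2,3,5,8): it rises to 31 then falls. Length 5 is optimal.

5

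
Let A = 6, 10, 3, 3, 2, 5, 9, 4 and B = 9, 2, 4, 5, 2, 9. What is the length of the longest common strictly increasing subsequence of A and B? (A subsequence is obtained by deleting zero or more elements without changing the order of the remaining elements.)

For each value that appears in both, track the longest common increasing run ending there.
The best achievable length is 3; one witness is 2, 5, 9 (A-positions 5,6,7, B-positions 2,4,6).

3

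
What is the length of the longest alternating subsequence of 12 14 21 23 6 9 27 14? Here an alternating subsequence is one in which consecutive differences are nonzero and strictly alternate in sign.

A longest alternating subsequence is 12, 14, 6, 27, 14 (positions 1,2,5,7,8); its 4 consecutive differences strictly alternate in sign, and length 5 is optimal.

5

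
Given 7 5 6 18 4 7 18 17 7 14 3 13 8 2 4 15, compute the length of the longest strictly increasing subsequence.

5

Let dp[i] be the longest increasing subsequence ending at position i. Then dp = [1, 1, 2, 3, 1, 3, 4, 4, 3, 4, 1, 4, 4, 1, 2, 5].
The maximum is 5; one witness is 5, 6, 7, 14, 15 at positions 2,3,6,10,16.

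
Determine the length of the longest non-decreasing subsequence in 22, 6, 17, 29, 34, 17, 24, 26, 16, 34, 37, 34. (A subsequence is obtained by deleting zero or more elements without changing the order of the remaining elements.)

Scanning left to right, the best length ending at each element is: 22→1, 6→1, 17→2, 29→3, 34→4, 17→3, 24→4, 26→5, 16→2, 34→6, 37→7, 34→7.
So the longest non-decreasing subsequence has length 7, e.g. 6, 17, 17, 24, 26, 34, 37.

7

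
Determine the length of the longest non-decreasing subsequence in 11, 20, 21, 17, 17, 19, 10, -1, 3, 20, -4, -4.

One longest non-decreasing subsequence is 11, 17, 17, 19, 20 (positions 1,4,5,6,10), of length 5; no longer one exists.

5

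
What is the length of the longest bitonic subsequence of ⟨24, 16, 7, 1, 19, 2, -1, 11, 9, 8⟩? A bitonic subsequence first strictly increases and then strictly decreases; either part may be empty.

Let inc[i] be the LIS ending at i and dec[i] the longest strictly decreasing subsequence starting at i. inc = [1, 1, 1, 1, 2, 2, 1, 3, 3, 3], dec = [5, 4, 3, 2, 4, 2, 1, 3, 2, 1].
max_i inc[i]+dec[i]−1 = 5, with one witness 24, 19, 11, 9, 8.

5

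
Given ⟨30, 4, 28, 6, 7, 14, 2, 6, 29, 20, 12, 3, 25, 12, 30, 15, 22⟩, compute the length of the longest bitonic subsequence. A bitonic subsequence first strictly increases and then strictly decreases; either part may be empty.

8

Let inc[i] be the LIS ending at i and dec[i] the longest strictly decreasing subsequence starting at i. inc = [1, 1, 2, 2, 3, 4, 1, 2, 5, 5, 4, 2, 6, 4, 7, 5, 6], dec = [5, 2, 4, 2, 3, 3, 1, 2, 4, 3, 2, 1, 2, 1, 2, 1, 1].
max_i inc[i]+dec[i]−1 = 8, with one witness 4, 6, 7, 14, 29, 20, 12, 3.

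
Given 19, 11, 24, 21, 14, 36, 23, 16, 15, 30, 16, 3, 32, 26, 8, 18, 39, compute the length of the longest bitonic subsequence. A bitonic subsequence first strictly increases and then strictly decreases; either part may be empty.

7

One longest bitonic subsequence is 19, 24, 36, 23, 16, 15, 8 (positions 1,3,6,7,8,9,15): it rises to 36 then falls. Length 7 is optimal.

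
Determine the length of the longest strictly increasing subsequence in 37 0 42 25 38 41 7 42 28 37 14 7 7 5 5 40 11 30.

5

Let dp[i] be the longest increasing subsequence ending at position i. Then dp = [1, 1, 2, 2, 3, 4, 2, 5, 3, 4, 3, 2, 2, 2, 2, 5, 3, 4].
The maximum is 5; one witness is 0, 25, 38, 41, 42 at positions 2,4,5,6,8.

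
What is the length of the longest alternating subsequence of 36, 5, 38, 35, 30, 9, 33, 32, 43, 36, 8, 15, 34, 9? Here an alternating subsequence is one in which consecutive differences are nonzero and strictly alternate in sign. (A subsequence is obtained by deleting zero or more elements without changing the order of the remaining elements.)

10

A longest alternating subsequence is 36, 5, 38, 30, 33, 32, 43, 8, 15, 9 (positions 1,2,3,5,7,8,9,11,12,14); its 9 consecutive differences strictly alternate in sign, and length 10 is optimal.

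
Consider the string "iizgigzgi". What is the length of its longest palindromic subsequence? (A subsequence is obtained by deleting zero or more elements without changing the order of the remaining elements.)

Using dp[i][j] = 2 + dp[i+1][j−1] if the ends match, else max(dp[i+1][j], dp[i][j−1]):
dp[1][9] = 7. A witness is izgigzi at positions 1,3,4,5,6,7,9.

7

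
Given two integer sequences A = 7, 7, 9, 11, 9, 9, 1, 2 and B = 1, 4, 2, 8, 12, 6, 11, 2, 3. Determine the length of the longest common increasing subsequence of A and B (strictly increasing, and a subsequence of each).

For each value that appears in both, track the longest common increasing run ending there.
The best achievable length is 2; one witness is 1, 2 (A-positions 7,8, B-positions 1,3).

2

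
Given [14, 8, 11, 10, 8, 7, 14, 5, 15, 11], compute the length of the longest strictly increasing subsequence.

Let dp[i] be the longest increasing subsequence ending at position i. Then dp = [1, 1, 2, 2, 1, 1, 3, 1, 4, 3].
The maximum is 4; one witness is 8, 11, 14, 15 at positions 2,3,7,9.

4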